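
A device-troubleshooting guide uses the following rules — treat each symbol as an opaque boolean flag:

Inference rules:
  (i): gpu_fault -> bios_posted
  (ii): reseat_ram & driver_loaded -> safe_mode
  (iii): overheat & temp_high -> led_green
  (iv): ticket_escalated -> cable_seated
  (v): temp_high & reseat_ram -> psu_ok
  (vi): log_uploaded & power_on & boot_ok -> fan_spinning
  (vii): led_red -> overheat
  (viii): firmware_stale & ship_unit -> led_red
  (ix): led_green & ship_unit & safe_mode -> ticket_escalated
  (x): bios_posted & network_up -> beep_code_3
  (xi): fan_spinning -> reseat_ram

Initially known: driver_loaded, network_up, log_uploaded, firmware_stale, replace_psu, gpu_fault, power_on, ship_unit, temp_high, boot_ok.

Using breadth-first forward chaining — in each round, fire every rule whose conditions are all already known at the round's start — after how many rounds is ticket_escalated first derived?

4

Round 1: (i) [gpu_fault -> bios_posted]; (vi) [log_uploaded & power_on & boot_ok -> fan_spinning]; (viii) [firmware_stale & ship_unit -> led_red]. New: bios_posted, fan_spinning, led_red.
Round 2: (vii) [led_red -> overheat]; (x) [bios_posted & network_up -> beep_code_3]; (xi) [fan_spinning -> reseat_ram]. New: overheat, beep_code_3, reseat_ram.
Round 3: (ii) [reseat_ram & driver_loaded -> safe_mode]; (iii) [overheat & temp_high -> led_green]; (v) [temp_high & reseat_ram -> psu_ok]. New: safe_mode, led_green, psu_ok.
Round 4: (ix) [led_green & ship_unit & safe_mode -> ticket_escalated]. New: ticket_escalated.
ticket_escalated first appears in round 4.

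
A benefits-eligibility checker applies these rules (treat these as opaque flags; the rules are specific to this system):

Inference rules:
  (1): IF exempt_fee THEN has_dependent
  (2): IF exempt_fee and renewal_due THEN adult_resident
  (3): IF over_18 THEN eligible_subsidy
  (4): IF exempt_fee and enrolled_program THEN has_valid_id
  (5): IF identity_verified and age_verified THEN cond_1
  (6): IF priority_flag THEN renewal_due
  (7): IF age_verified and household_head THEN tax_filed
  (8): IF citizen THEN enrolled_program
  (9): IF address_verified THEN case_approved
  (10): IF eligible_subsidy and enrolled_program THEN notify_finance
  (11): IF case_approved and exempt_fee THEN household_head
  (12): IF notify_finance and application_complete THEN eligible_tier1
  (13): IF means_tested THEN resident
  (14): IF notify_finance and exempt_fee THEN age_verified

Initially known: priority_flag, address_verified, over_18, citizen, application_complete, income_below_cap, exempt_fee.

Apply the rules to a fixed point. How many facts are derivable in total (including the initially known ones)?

19

Round 1: (1) [IF exempt_fee THEN has_dependent]; (3) [IF over_18 THEN eligible_subsidy]; (6) [IF priority_flag THEN renewal_due]; (8) [IF citizen THEN enrolled_program]; (9) [IF address_verified THEN case_approved]. Adds has_dependent, eligible_subsidy, renewal_due, enrolled_program, case_approved.
Round 2: (2) [IF exempt_fee and renewal_due THEN adult_resident]; (4) [IF exempt_fee and enrolled_program THEN has_valid_id]; (10) [IF eligible_subsidy and enrolled_program THEN notify_finance]; (11) [IF case_approved and exempt_fee THEN household_head]. Adds adult_resident, has_valid_id, notify_finance, household_head.
Round 3: (12) [IF notify_finance and application_complete THEN eligible_tier1]; (14) [IF notify_finance and exempt_fee THEN age_verified]. Adds eligible_tier1, age_verified.
Round 4: (7) [IF age_verified and household_head THEN tax_filed]. Adds tax_filed.
Closure: {address_verified, adult_resident, age_verified, application_complete, case_approved, citizen, eligible_subsidy, eligible_tier1, enrolled_program, exempt_fee, has_dependent, has_valid_id, household_head, income_below_cap, notify_finance, over_18, priority_flag, renewal_due, tax_filed} — 19 facts.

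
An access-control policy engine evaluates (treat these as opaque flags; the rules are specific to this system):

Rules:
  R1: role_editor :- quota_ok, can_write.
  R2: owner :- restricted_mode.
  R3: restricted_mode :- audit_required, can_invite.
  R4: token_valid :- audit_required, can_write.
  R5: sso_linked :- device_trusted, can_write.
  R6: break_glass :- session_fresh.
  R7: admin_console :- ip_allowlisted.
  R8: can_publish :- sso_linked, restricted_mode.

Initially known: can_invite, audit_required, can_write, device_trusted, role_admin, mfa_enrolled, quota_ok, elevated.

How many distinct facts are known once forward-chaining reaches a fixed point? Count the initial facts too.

[1] R1 [role_editor :- quota_ok, can_write.]; R3 [restricted_mode :- audit_required, can_invite.]; R4 [token_valid :- audit_required, can_write.]; R5 [sso_linked :- device_trusted, can_write.]. ⇒ new: role_editor, restricted_mode, token_valid, sso_linked.
[2] R2 [owner :- restricted_mode.]; R8 [can_publish :- sso_linked, restricted_mode.]. ⇒ new: owner, can_publish.
Closure: {audit_required, can_invite, can_publish, can_write, device_trusted, elevated, mfa_enrolled, owner, quota_ok, restricted_mode, role_admin, role_editor, sso_linked, token_valid} — 14 facts.

14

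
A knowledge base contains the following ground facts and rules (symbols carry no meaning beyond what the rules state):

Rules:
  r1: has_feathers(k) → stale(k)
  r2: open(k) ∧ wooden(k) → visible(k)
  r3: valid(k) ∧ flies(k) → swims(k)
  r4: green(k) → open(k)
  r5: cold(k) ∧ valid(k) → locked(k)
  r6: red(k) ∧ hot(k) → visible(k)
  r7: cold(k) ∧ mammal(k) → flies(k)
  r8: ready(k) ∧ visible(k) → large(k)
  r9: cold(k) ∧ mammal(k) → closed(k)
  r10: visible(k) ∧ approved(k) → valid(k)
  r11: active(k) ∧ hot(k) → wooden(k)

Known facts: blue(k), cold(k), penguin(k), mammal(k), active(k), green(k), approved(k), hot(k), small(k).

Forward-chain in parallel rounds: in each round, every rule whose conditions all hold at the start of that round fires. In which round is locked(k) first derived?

Round 1: r4 [green(k) → open(k)]; r7 [cold(k) ∧ mammal(k) → flies(k)]; r9 [cold(k) ∧ mammal(k) → closed(k)]; r11 [active(k) ∧ hot(k) → wooden(k)]. New: open(k), flies(k), closed(k), wooden(k).
Round 2: r2 [open(k) ∧ wooden(k) → visible(k)]. New: visible(k).
Round 3: r10 [visible(k) ∧ approved(k) → valid(k)]. New: valid(k).
Round 4: r3 [valid(k) ∧ flies(k) → swims(k)]; r5 [cold(k) ∧ valid(k) → locked(k)]. New: swims(k), locked(k).
locked(k) first appears in round 4.

4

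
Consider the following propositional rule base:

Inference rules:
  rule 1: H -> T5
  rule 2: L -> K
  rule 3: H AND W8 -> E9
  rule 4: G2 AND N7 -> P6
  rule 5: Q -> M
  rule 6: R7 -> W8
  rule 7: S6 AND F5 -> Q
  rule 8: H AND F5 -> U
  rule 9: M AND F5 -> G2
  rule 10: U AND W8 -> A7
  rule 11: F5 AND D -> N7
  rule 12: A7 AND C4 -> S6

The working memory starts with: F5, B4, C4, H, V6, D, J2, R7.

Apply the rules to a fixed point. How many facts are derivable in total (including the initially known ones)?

19

Round 1 — rule 1, rule 6, rule 8, rule 11, derive T5, W8, U, N7.
Round 2 — rule 3, rule 10, derive E9, A7.
Round 3 — rule 12, derive S6.
Round 4 — rule 7, derive Q.
Round 5 — rule 5, derive M.
Round 6 — rule 9, derive G2.
Round 7 — rule 4, derive P6.
Closure: {A7, B4, C4, D, E9, F5, G2, H, J2, M, N7, P6, Q, R7, S6, T5, U, V6, W8} — 19 facts.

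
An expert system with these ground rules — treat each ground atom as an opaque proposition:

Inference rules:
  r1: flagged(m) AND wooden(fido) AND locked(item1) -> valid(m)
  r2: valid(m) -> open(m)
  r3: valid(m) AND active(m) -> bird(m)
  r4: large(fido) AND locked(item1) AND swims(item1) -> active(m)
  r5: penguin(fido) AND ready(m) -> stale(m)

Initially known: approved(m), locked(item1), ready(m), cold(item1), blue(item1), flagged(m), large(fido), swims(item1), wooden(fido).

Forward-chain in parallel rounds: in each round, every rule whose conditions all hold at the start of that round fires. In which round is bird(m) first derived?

2

Round 1 — r1, r4, derive valid(m), active(m).
Round 2 — r2, r3, derive open(m), bird(m).
bird(m) first appears in round 2.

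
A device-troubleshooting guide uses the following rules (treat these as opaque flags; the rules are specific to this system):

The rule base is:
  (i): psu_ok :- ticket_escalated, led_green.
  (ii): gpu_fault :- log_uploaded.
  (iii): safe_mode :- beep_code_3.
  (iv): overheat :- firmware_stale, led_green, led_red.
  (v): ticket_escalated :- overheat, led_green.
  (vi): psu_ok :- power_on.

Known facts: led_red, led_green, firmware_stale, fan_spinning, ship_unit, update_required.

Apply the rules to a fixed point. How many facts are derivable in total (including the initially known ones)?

9

Round 1: (iv) [overheat :- firmware_stale, led_green, led_red.]. Adds overheat.
Round 2: (v) [ticket_escalated :- overheat, led_green.]. Adds ticket_escalated.
Round 3: (i) [psu_ok :- ticket_escalated, led_green.]. Adds psu_ok.
Closure: {fan_spinning, firmware_stale, led_green, led_red, overheat, psu_ok, ship_unit, ticket_escalated, update_required} — 9 facts.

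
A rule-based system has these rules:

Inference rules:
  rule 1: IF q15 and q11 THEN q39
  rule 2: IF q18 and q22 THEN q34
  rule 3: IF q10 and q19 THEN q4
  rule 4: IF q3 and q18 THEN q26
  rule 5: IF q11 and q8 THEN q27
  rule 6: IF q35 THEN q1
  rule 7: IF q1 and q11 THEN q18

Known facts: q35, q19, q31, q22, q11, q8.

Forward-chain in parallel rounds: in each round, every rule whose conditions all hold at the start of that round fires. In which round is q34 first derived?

3

Round 1 fires rule 5, rule 6, giving q27, q1.
Round 2 fires rule 7, giving q18.
Round 3 fires rule 2, giving q34.
q34 first appears in round 3.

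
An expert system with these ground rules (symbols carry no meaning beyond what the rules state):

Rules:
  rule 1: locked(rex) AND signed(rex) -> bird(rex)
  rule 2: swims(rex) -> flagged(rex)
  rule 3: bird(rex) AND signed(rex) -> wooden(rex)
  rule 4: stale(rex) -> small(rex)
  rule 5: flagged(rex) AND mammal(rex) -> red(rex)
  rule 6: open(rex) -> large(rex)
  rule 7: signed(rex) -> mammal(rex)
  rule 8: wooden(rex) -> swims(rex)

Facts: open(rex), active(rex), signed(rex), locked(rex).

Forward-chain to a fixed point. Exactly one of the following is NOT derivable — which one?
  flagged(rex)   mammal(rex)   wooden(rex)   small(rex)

small(rex)

Round 1 fires rule 1, rule 6, rule 7, giving bird(rex), large(rex), mammal(rex).
Round 2 fires rule 3, giving wooden(rex).
Round 3 fires rule 8, giving swims(rex).
Round 4 fires rule 2, giving flagged(rex).
Round 5 fires rule 5, giving red(rex).
Derived: wooden(rex) (round 2), flagged(rex) (round 4), mammal(rex) (round 1). small(rex) never appears in any round.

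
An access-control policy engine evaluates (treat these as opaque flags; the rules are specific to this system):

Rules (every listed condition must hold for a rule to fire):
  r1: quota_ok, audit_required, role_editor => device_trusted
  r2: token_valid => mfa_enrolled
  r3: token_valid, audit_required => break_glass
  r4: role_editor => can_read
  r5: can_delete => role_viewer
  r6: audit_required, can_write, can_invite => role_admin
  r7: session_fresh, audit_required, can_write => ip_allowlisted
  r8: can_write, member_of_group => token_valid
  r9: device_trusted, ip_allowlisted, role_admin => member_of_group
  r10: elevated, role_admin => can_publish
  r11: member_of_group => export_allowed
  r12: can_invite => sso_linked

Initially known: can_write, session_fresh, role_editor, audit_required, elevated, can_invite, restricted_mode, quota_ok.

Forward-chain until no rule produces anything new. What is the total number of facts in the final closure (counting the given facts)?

Round 1: r1 [quota_ok, audit_required, role_editor => device_trusted]; r4 [role_editor => can_read]; r6 [audit_required, can_write, can_invite => role_admin]; r7 [session_fresh, audit_required, can_write => ip_allowlisted]; r12 [can_invite => sso_linked]. New: device_trusted, can_read, role_admin, ip_allowlisted, sso_linked.
Round 2: r9 [device_trusted, ip_allowlisted, role_admin => member_of_group]; r10 [elevated, role_admin => can_publish]. New: member_of_group, can_publish.
Round 3: r8 [can_write, member_of_group => token_valid]; r11 [member_of_group => export_allowed]. New: token_valid, export_allowed.
Round 4: r2 [token_valid => mfa_enrolled]; r3 [token_valid, audit_required => break_glass]. New: mfa_enrolled, break_glass.
Closure: {audit_required, break_glass, can_invite, can_publish, can_read, can_write, device_trusted, elevated, export_allowed, ip_allowlisted, member_of_group, mfa_enrolled, quota_ok, restricted_mode, role_admin, role_editor, session_fresh, sso_linked, token_valid} — 19 facts.

19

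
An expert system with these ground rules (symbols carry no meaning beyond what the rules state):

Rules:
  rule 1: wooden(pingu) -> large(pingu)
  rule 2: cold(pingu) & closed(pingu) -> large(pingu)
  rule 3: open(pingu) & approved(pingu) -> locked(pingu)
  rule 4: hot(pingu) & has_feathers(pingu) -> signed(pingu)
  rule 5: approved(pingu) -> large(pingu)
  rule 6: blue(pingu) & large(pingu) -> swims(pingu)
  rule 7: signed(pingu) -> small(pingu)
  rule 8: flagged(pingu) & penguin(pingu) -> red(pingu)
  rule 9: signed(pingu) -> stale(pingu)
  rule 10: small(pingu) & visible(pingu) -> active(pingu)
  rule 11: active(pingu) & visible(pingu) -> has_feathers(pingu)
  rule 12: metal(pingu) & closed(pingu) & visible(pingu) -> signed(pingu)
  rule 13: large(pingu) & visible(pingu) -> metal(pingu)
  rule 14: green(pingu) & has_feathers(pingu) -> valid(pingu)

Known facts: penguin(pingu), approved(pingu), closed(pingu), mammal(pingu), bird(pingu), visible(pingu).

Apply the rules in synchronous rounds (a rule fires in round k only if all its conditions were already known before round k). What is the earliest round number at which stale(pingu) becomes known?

4

Round 1 — rule 5, derive large(pingu).
Round 2 — rule 13, derive metal(pingu).
Round 3 — rule 12, derive signed(pingu).
Round 4 — rule 7, rule 9, derive small(pingu), stale(pingu).
stale(pingu) first appears in round 4.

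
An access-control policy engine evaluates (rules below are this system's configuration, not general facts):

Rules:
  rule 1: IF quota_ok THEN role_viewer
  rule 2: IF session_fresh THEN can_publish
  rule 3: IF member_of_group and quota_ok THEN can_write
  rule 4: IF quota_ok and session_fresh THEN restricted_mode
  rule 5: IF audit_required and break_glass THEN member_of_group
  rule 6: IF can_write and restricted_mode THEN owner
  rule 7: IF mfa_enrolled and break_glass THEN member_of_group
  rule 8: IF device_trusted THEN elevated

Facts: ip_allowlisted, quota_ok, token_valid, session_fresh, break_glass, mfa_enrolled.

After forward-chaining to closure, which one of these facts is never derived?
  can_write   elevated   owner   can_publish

Round 1: rule 1 [IF quota_ok THEN role_viewer]; rule 2 [IF session_fresh THEN can_publish]; rule 4 [IF quota_ok and session_fresh THEN restricted_mode]; rule 7 [IF mfa_enrolled and break_glass THEN member_of_group]. Adds role_viewer, can_publish, restricted_mode, member_of_group.
Round 2: rule 3 [IF member_of_group and quota_ok THEN can_write]. Adds can_write.
Round 3: rule 6 [IF can_write and restricted_mode THEN owner]. Adds owner.
Derived: can_write (round 2), can_publish (round 1), owner (round 3). elevated never appears in any round.

elevated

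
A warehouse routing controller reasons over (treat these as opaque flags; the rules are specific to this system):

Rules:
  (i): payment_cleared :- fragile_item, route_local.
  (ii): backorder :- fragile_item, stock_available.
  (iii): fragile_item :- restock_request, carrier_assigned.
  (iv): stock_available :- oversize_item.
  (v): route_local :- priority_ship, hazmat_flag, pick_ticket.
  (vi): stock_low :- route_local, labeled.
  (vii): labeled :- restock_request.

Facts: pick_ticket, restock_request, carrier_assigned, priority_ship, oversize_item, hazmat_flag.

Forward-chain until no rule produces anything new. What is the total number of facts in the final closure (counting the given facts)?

Round 1 fires (iii), (iv), (v), (vii), giving fragile_item, stock_available, route_local, labeled.
Round 2 fires (i), (ii), (vi), giving payment_cleared, backorder, stock_low.
Closure: {backorder, carrier_assigned, fragile_item, hazmat_flag, labeled, oversize_item, payment_cleared, pick_ticket, priority_ship, restock_request, route_local, stock_available, stock_low} — 13 facts.

13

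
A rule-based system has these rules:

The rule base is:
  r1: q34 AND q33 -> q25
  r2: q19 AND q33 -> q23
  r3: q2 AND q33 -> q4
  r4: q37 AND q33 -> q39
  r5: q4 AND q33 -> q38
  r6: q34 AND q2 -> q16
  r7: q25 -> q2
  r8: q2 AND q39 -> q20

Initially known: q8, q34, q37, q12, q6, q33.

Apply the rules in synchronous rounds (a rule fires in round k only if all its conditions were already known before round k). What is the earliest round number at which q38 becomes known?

Round 1 — r1, r4, derive q25, q39.
Round 2 — r7, derive q2.
Round 3 — r3, r6, r8, derive q4, q16, q20.
Round 4 — r5, derive q38.
q38 first appears in round 4.

4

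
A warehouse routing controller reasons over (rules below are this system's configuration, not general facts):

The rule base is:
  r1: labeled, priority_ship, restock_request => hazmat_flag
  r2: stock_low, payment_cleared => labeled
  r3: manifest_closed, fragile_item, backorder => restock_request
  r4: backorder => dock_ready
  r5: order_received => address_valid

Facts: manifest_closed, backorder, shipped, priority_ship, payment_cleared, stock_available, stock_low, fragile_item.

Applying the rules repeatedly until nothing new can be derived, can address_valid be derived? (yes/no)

no

Round 1 — r2, r3, r4, derive labeled, restock_request, dock_ready.
Round 2 — r1, derive hazmat_flag.
Fixed point reached. address_valid is concluded only by r5; r5 needs order_received (never derived).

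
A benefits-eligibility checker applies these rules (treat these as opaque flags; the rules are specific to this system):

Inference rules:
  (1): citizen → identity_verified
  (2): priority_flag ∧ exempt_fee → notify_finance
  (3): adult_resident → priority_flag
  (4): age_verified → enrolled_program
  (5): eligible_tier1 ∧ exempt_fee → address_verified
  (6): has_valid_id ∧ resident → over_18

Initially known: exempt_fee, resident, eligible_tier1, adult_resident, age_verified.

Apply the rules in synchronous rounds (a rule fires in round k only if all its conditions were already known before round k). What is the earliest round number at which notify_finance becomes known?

Round 1 fires (3), (4), (5), giving priority_flag, enrolled_program, address_verified.
Round 2 fires (2), giving notify_finance.
notify_finance first appears in round 2.

2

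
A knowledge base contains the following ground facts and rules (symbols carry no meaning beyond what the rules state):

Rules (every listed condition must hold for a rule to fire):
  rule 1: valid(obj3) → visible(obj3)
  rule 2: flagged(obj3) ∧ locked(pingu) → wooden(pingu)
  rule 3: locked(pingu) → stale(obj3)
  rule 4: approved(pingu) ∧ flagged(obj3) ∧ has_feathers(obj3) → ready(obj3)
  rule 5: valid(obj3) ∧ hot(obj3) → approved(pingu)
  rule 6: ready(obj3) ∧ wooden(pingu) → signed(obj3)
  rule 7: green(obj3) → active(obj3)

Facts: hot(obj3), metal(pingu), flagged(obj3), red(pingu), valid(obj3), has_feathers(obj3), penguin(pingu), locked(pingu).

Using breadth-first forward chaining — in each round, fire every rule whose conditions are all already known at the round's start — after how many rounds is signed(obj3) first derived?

Round 1: rule 1 [valid(obj3) → visible(obj3)]; rule 2 [flagged(obj3) ∧ locked(pingu) → wooden(pingu)]; rule 3 [locked(pingu) → stale(obj3)]; rule 5 [valid(obj3) ∧ hot(obj3) → approved(pingu)]. Adds visible(obj3), wooden(pingu), stale(obj3), approved(pingu).
Round 2: rule 4 [approved(pingu) ∧ flagged(obj3) ∧ has_feathers(obj3) → ready(obj3)]. Adds ready(obj3).
Round 3: rule 6 [ready(obj3) ∧ wooden(pingu) → signed(obj3)]. Adds signed(obj3).
signed(obj3) first appears in round 3.

3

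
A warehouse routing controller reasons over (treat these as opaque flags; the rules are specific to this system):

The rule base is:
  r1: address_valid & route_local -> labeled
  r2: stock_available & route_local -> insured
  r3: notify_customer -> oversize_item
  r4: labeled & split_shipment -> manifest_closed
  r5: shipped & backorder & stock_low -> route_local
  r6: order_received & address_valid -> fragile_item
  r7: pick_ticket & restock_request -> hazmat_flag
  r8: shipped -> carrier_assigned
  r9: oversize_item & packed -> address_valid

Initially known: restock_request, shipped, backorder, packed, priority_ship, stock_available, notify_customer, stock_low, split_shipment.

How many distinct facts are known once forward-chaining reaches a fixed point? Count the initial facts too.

16

Round 1 — r3, r5, r8, derive oversize_item, route_local, carrier_assigned.
Round 2 — r2, r9, derive insured, address_valid.
Round 3 — r1, derive labeled.
Round 4 — r4, derive manifest_closed.
Closure: {address_valid, backorder, carrier_assigned, insured, labeled, manifest_closed, notify_customer, oversize_item, packed, priority_ship, restock_request, route_local, shipped, split_shipment, stock_available, stock_low} — 16 facts.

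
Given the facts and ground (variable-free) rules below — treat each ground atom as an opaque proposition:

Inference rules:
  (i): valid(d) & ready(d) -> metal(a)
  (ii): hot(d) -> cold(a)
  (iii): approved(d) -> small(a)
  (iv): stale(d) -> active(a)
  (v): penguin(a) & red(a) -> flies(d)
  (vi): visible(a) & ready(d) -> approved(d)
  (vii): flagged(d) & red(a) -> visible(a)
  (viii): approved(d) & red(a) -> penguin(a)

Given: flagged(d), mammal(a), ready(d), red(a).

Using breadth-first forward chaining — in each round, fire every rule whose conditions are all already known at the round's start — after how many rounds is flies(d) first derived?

4

Round 1 — (vii), derive visible(a).
Round 2 — (vi), derive approved(d).
Round 3 — (iii), (viii), derive small(a), penguin(a).
Round 4 — (v), derive flies(d).
flies(d) first appears in round 4.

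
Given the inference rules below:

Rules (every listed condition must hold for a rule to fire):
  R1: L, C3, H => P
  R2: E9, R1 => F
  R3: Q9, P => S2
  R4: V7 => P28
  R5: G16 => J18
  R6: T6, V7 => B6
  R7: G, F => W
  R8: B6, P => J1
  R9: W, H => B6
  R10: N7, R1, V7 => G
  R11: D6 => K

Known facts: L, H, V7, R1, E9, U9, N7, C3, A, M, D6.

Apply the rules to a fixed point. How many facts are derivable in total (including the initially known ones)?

19

Round 1 fires R1, R2, R4, R10, R11, giving P, F, P28, G, K.
Round 2 fires R7, giving W.
Round 3 fires R9, giving B6.
Round 4 fires R8, giving J1.
Closure: {A, B6, C3, D6, E9, F, G, H, J1, K, L, M, N7, P, P28, R1, U9, V7, W} — 19 facts.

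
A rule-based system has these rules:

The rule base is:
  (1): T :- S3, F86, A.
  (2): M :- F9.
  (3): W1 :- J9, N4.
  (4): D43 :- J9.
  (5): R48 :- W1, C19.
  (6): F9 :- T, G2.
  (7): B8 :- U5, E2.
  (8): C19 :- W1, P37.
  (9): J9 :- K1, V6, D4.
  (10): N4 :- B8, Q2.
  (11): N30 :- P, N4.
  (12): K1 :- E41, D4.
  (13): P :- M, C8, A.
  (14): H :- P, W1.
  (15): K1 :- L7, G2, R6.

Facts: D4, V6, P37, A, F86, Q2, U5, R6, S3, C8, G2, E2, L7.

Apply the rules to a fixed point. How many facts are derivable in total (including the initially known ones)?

Round 1 — (1), (7), (15), derive T, B8, K1.
Round 2 — (6), (9), (10), derive F9, J9, N4.
Round 3 — (2), (3), (4), derive M, W1, D43.
Round 4 — (8), (13), derive C19, P.
Round 5 — (5), (11), (14), derive R48, N30, H.
Closure: {A, B8, C19, C8, D4, D43, E2, F86, F9, G2, H, J9, K1, L7, M, N30, N4, P, P37, Q2, R48, R6, S3, T, U5, V6, W1} — 27 facts.

27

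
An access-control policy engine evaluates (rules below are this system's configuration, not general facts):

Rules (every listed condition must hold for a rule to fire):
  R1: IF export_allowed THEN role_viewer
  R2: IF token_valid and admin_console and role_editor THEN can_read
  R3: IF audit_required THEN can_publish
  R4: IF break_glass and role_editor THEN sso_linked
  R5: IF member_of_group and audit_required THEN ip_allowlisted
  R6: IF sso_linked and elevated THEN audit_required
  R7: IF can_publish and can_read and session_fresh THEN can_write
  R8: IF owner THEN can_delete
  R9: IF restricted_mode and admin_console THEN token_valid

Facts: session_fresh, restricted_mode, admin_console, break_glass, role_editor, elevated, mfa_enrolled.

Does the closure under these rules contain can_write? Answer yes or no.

yes

Round 1: R4 [IF break_glass and role_editor THEN sso_linked]; R9 [IF restricted_mode and admin_console THEN token_valid]. New: sso_linked, token_valid.
Round 2: R2 [IF token_valid and admin_console and role_editor THEN can_read]; R6 [IF sso_linked and elevated THEN audit_required]. New: can_read, audit_required.
Round 3: R3 [IF audit_required THEN can_publish]. New: can_publish.
Round 4: R7 [IF can_publish and can_read and session_fresh THEN can_write]. New: can_write.
can_write appears in round 4, so it is derivable.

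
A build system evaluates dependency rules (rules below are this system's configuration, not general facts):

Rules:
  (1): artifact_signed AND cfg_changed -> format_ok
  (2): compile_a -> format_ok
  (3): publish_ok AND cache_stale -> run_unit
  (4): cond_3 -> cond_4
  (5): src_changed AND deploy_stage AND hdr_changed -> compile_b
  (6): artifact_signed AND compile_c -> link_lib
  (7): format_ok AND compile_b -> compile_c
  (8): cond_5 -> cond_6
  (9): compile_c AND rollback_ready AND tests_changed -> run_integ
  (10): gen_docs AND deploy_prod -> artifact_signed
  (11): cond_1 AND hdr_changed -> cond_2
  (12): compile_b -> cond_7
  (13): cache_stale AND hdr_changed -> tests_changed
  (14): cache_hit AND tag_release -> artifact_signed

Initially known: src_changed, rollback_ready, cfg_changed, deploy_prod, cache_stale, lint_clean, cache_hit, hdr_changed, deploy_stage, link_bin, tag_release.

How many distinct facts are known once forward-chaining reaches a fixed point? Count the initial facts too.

19

Round 1 fires (5), (13), (14), giving compile_b, tests_changed, artifact_signed.
Round 2 fires (1), (12), giving format_ok, cond_7.
Round 3 fires (7), giving compile_c.
Round 4 fires (6), (9), giving link_lib, run_integ.
Closure: {artifact_signed, cache_hit, cache_stale, cfg_changed, compile_b, compile_c, cond_7, deploy_prod, deploy_stage, format_ok, hdr_changed, link_bin, link_lib, lint_clean, rollback_ready, run_integ, src_changed, tag_release, tests_changed} — 19 facts.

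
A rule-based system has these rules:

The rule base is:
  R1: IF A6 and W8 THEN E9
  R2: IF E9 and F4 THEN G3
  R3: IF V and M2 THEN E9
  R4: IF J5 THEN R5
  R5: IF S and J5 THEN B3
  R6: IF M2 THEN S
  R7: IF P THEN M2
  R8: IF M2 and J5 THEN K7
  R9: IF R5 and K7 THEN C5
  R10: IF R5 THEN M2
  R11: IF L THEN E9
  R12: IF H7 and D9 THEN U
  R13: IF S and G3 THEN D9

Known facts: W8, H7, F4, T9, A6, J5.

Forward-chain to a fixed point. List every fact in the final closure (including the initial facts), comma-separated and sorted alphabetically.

Round 1 — R1, R4, derive E9, R5.
Round 2 — R2, R10, derive G3, M2.
Round 3 — R6, R8, derive S, K7.
Round 4 — R5, R9, R13, derive B3, C5, D9.
Round 5 — R12, derive U.

A6, B3, C5, D9, E9, F4, G3, H7, J5, K7, M2, R5, S, T9, U, W8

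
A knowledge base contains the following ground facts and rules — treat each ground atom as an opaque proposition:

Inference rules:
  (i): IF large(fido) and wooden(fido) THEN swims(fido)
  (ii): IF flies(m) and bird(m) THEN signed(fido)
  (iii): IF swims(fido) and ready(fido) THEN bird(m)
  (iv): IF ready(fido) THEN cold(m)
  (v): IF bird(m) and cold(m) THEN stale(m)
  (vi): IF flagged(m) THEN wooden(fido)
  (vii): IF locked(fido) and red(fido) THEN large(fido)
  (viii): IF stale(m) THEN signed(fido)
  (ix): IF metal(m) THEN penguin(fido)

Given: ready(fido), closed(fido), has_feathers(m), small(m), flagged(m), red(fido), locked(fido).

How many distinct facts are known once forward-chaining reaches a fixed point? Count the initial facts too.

Round 1 — (iv), (vi), (vii), derive cold(m), wooden(fido), large(fido).
Round 2 — (i), derive swims(fido).
Round 3 — (iii), derive bird(m).
Round 4 — (v), derive stale(m).
Round 5 — (viii), derive signed(fido).
Closure: {bird(m), closed(fido), cold(m), flagged(m), has_feathers(m), large(fido), locked(fido), ready(fido), red(fido), signed(fido), small(m), stale(m), swims(fido), wooden(fido)} — 14 facts.

14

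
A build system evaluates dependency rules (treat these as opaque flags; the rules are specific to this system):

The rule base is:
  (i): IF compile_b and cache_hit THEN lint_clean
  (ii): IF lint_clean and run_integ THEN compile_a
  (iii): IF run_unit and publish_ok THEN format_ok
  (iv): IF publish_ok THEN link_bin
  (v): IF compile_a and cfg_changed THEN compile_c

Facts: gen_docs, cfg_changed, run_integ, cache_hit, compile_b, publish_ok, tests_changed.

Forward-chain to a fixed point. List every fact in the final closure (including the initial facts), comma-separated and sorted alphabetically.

Round 1: (i) [IF compile_b and cache_hit THEN lint_clean]; (iv) [IF publish_ok THEN link_bin]. New: lint_clean, link_bin.
Round 2: (ii) [IF lint_clean and run_integ THEN compile_a]. New: compile_a.
Round 3: (v) [IF compile_a and cfg_changed THEN compile_c]. New: compile_c.

cache_hit, cfg_changed, compile_a, compile_b, compile_c, gen_docs, link_bin, lint_clean, publish_ok, run_integ, tests_changed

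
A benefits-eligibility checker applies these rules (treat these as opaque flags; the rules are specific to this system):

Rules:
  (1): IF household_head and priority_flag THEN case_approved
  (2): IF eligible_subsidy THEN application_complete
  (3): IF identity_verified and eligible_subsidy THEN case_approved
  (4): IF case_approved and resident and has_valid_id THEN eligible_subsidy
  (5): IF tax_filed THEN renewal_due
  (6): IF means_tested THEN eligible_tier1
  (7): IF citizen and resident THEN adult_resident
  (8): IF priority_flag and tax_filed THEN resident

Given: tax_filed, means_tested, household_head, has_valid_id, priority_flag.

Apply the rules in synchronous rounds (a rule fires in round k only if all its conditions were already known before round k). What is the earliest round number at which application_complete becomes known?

Round 1 fires (1), (5), (6), (8), giving case_approved, renewal_due, eligible_tier1, resident.
Round 2 fires (4), giving eligible_subsidy.
Round 3 fires (2), giving application_complete.
application_complete first appears in round 3.

3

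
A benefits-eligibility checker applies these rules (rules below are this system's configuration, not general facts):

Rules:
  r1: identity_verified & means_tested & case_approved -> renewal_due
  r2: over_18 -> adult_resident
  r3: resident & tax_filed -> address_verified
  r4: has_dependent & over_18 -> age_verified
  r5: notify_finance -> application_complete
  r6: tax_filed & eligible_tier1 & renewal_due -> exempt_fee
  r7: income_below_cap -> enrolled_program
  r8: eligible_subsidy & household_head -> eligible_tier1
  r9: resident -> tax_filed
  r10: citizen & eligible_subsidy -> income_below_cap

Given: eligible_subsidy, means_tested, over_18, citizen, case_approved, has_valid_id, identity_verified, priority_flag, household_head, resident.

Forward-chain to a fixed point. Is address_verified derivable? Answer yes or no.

yes

Round 1: r1 [identity_verified & means_tested & case_approved -> renewal_due]; r2 [over_18 -> adult_resident]; r8 [eligible_subsidy & household_head -> eligible_tier1]; r9 [resident -> tax_filed]; r10 [citizen & eligible_subsidy -> income_below_cap]. Adds renewal_due, adult_resident, eligible_tier1, tax_filed, income_below_cap.
Round 2: r3 [resident & tax_filed -> address_verified]; r6 [tax_filed & eligible_tier1 & renewal_due -> exempt_fee]; r7 [income_below_cap -> enrolled_program]. Adds address_verified, exempt_fee, enrolled_program.
address_verified appears in round 2, so it is derivable.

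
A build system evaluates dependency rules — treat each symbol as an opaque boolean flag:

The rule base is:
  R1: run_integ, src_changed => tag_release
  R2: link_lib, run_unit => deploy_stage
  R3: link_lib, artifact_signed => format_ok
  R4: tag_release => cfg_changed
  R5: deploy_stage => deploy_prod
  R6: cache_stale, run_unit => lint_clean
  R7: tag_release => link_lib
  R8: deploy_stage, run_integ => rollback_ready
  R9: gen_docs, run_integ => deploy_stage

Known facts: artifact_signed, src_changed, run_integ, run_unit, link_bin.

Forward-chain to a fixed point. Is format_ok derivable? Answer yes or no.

yes

Round 1: R1 [run_integ, src_changed => tag_release]. New: tag_release.
Round 2: R4 [tag_release => cfg_changed]; R7 [tag_release => link_lib]. New: cfg_changed, link_lib.
Round 3: R2 [link_lib, run_unit => deploy_stage]; R3 [link_lib, artifact_signed => format_ok]. New: deploy_stage, format_ok.
Round 4: R5 [deploy_stage => deploy_prod]; R8 [deploy_stage, run_integ => rollback_ready]. New: deploy_prod, rollback_ready.
format_ok appears in round 3, so it is derivable.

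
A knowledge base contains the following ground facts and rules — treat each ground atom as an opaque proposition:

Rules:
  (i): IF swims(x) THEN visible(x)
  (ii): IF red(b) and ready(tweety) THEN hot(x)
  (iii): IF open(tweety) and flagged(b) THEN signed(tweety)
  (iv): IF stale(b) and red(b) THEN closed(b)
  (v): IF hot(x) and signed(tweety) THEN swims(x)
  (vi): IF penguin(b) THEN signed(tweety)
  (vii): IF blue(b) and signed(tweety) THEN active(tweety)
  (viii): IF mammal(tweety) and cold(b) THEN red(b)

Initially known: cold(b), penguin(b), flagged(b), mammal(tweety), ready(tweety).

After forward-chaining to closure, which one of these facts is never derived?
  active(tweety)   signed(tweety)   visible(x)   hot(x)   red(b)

active(tweety)

Round 1 — (vi), (viii), derive signed(tweety), red(b).
Round 2 — (ii), derive hot(x).
Round 3 — (v), derive swims(x).
Round 4 — (i), derive visible(x).
Derived: visible(x) (round 4), red(b) (round 1), signed(tweety) (round 1), hot(x) (round 2). active(tweety) never appears in any round.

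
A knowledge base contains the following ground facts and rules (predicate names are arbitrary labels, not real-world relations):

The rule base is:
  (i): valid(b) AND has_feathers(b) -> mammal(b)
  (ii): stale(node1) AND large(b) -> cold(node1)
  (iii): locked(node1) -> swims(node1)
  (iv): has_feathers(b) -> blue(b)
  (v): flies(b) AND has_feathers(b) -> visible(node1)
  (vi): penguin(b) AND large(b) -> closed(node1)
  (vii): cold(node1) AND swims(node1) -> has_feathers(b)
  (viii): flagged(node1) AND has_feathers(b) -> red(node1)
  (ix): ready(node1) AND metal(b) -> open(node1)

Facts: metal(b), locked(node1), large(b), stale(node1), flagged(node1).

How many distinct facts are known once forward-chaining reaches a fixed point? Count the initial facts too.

10

Round 1 — (ii), (iii), derive cold(node1), swims(node1).
Round 2 — (vii), derive has_feathers(b).
Round 3 — (iv), (viii), derive blue(b), red(node1).
Closure: {blue(b), cold(node1), flagged(node1), has_feathers(b), large(b), locked(node1), metal(b), red(node1), stale(node1), swims(node1)} — 10 facts.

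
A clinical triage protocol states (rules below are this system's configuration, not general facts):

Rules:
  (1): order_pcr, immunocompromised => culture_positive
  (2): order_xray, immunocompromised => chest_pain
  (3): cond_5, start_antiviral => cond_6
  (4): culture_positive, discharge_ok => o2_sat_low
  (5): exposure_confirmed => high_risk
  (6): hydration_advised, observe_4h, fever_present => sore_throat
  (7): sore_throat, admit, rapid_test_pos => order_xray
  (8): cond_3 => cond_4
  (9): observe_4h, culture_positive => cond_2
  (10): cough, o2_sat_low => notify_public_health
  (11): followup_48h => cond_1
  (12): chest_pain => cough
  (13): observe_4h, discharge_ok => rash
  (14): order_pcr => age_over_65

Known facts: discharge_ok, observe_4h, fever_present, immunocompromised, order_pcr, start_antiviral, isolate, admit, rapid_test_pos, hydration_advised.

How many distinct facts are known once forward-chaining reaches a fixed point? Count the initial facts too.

Round 1 — (1), (6), (13), (14), derive culture_positive, sore_throat, rash, age_over_65.
Round 2 — (4), (7), (9), derive o2_sat_low, order_xray, cond_2.
Round 3 — (2), derive chest_pain.
Round 4 — (12), derive cough.
Round 5 — (10), derive notify_public_health.
Closure: {admit, age_over_65, chest_pain, cond_2, cough, culture_positive, discharge_ok, fever_present, hydration_advised, immunocompromised, isolate, notify_public_health, o2_sat_low, observe_4h, order_pcr, order_xray, rapid_test_pos, rash, sore_throat, start_antiviral} — 20 facts.

20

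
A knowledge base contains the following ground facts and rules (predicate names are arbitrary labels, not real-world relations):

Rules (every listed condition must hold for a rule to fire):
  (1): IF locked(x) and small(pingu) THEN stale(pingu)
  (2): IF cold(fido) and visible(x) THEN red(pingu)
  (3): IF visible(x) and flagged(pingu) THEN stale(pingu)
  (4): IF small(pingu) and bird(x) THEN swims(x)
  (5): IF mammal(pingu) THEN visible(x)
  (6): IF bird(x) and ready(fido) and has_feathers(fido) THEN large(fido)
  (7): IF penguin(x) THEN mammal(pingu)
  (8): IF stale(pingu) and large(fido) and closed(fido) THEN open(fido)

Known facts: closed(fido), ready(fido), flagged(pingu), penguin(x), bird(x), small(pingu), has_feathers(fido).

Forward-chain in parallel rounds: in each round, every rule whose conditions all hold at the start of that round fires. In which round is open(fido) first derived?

Round 1 fires (4), (6), (7), giving swims(x), large(fido), mammal(pingu).
Round 2 fires (5), giving visible(x).
Round 3 fires (3), giving stale(pingu).
Round 4 fires (8), giving open(fido).
open(fido) first appears in round 4.

4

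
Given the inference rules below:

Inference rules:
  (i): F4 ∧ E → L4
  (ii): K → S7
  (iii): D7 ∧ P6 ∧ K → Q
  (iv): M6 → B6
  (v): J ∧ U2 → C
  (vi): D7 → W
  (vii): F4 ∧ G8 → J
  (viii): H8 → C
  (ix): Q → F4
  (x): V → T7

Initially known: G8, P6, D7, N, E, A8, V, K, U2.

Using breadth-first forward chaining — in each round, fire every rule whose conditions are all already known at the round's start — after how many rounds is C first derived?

Round 1: (ii) [K → S7]; (iii) [D7 ∧ P6 ∧ K → Q]; (vi) [D7 → W]; (x) [V → T7]. New: S7, Q, W, T7.
Round 2: (ix) [Q → F4]. New: F4.
Round 3: (i) [F4 ∧ E → L4]; (vii) [F4 ∧ G8 → J]. New: L4, J.
Round 4: (v) [J ∧ U2 → C]. New: C.
C first appears in round 4.

4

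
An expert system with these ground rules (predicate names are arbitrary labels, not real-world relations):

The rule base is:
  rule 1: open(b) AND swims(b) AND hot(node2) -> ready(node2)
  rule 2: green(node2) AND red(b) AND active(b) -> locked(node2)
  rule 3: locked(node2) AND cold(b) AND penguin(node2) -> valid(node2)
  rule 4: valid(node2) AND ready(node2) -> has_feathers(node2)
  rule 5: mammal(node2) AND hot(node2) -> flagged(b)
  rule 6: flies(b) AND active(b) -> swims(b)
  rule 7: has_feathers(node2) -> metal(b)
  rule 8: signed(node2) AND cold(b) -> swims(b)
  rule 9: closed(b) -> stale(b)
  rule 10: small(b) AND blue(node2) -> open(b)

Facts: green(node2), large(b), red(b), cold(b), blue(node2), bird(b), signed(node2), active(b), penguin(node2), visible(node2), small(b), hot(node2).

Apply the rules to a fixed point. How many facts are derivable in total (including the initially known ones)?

19

[1] rule 2 [green(node2) AND red(b) AND active(b) -> locked(node2)]; rule 8 [signed(node2) AND cold(b) -> swims(b)]; rule 10 [small(b) AND blue(node2) -> open(b)]. ⇒ new: locked(node2), swims(b), open(b).
[2] rule 1 [open(b) AND swims(b) AND hot(node2) -> ready(node2)]; rule 3 [locked(node2) AND cold(b) AND penguin(node2) -> valid(node2)]. ⇒ new: ready(node2), valid(node2).
[3] rule 4 [valid(node2) AND ready(node2) -> has_feathers(node2)]. ⇒ new: has_feathers(node2).
[4] rule 7 [has_feathers(node2) -> metal(b)]. ⇒ new: metal(b).
Closure: {active(b), bird(b), blue(node2), cold(b), green(node2), has_feathers(node2), hot(node2), large(b), locked(node2), metal(b), open(b), penguin(node2), ready(node2), red(b), signed(node2), small(b), swims(b), valid(node2), visible(node2)} — 19 facts.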